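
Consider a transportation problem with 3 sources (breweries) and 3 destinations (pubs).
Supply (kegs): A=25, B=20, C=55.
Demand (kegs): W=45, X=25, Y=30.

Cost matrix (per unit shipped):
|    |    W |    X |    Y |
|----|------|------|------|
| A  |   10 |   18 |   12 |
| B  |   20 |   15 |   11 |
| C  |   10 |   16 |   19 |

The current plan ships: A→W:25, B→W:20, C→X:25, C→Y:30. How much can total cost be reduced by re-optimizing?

Current plan cost = 25·10 + 20·20 + 25·16 + 30·19 = 1620.
Optimal plan:
  A→Y: 25 kegs
  B→X: 15 kegs
  B→Y: 5 kegs
  C→W: 45 kegs
  C→X: 10 kegs
Optimal cost = 1190.
Saving = 1620 − 1190 = 430.

430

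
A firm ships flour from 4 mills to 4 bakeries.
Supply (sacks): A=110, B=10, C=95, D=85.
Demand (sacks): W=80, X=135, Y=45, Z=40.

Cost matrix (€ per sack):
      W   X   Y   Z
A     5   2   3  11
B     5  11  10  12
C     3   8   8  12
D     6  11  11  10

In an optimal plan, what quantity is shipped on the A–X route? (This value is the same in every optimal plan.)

110

The minimum-cost plan:
  A–X: 110 × €2 = €220
  B–W: 10 × €5 = €50
  C–W: 25 × €3 = €75
  C–X: 25 × €8 = €200
  C–Y: 45 × €8 = €360
  D–W: 45 × €6 = €270
  D–Z: 40 × €10 = €400
Total cost = €1575.
So A→X carries 110 sacks.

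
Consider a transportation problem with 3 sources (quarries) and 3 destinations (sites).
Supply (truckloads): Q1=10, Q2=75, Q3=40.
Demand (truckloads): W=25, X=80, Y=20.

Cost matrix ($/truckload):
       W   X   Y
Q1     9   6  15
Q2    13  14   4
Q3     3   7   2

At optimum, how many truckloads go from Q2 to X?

Optimal shipments:
  Q1->X: 10 truckloads
  Q2->X: 55 truckloads
  Q2->Y: 20 truckloads
  Q3->W: 25 truckloads
  Q3->X: 15 truckloads
Total cost = $1090.
So Q2→X carries 55 truckloads.

55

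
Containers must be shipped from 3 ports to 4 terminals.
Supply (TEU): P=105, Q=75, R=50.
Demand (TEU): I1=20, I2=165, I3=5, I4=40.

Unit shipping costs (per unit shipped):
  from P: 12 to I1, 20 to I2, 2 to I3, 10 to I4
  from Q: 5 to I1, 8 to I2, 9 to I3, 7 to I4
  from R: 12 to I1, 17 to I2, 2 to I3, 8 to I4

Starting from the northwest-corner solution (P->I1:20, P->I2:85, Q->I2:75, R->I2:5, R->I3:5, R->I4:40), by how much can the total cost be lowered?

55

Current plan cost = 20·12 + 85·20 + 75·8 + 5·17 + 5·2 + 40·8 = 2955.
Optimal plan:
  P->I1: 20 × 12 = 240
  P->I2: 40 × 20 = 800
  P->I3: 5 × 2 = 10
  P->I4: 40 × 10 = 400
  Q->I2: 75 × 8 = 600
  R->I2: 50 × 17 = 850
Optimal cost = 2900.
Saving = 2955 − 2900 = 55.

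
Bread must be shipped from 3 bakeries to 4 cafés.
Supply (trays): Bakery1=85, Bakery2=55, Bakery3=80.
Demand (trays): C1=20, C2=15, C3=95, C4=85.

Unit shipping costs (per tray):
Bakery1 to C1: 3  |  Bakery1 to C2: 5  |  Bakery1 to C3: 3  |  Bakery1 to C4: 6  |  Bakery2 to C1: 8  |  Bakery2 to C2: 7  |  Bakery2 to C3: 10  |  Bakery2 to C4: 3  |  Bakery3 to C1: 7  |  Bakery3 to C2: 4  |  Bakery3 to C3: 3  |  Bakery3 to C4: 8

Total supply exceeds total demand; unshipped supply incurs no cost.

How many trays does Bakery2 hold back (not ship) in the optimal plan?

An optimal plan:
  Bakery1->C1: 20 × 3 = 60
  Bakery1->C3: 35 × 3 = 105
  Bakery1->C4: 30 × 6 = 180
  Bakery2->C4: 55 × 3 = 165
  Bakery3->C2: 15 × 4 = 60
  Bakery3->C3: 60 × 3 = 180
Total cost = 750.
Bakery2 ships 55 of its 55, leaving 0.

0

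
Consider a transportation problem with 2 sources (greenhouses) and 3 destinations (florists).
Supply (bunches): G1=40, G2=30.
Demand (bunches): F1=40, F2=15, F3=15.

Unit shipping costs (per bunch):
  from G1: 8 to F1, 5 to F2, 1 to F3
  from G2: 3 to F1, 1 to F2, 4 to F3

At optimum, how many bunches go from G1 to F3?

Solving gives:
  G1->F1: 10 bunches
  G1->F2: 15 bunches
  G1->F3: 15 bunches
  G2->F1: 30 bunches
Total cost = 260.
So G1→F3 carries 15 bunches.

15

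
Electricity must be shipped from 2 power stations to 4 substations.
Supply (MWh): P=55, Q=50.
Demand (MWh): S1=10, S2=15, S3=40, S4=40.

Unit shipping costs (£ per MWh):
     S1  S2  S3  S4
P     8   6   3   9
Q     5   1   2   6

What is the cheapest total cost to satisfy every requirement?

470

An optimal shipping plan:
  P->S1: 10 × £8 = £80
  P->S3: 40 × £3 = £120
  P->S4: 5 × £9 = £45
  Q->S2: 15 × £1 = £15
  Q->S4: 35 × £6 = £210
Total = 80 + 120 + 45 + 15 + 210 = £470.
(Supply check: P ships 55; Q ships 50.)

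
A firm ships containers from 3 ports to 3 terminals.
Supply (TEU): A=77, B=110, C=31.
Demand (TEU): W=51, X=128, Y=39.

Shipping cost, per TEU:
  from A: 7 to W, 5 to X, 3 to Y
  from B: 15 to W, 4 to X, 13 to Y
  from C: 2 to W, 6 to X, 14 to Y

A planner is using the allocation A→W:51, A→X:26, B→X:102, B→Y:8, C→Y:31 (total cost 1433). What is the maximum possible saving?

584

Current plan cost = 51·7 + 26·5 + 102·4 + 8·13 + 31·14 = 1433.
Optimal plan:
  A→W: 20 × 7 = 140
  A→X: 18 × 5 = 90
  A→Y: 39 × 3 = 117
  B→X: 110 × 4 = 440
  C→W: 31 × 2 = 62
Optimal cost = 849.
Saving = 1433 − 849 = 584.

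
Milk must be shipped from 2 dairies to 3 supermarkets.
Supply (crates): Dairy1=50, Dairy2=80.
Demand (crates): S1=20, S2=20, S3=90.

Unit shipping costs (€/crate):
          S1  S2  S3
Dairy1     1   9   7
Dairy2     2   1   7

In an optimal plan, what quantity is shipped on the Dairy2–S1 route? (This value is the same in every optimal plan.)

0

Solving gives:
  Dairy1–S1: 20 crates
  Dairy1–S3: 30 crates
  Dairy2–S2: 20 crates
  Dairy2–S3: 60 crates
Total cost = €670.
The route Dairy2→S1 is not used.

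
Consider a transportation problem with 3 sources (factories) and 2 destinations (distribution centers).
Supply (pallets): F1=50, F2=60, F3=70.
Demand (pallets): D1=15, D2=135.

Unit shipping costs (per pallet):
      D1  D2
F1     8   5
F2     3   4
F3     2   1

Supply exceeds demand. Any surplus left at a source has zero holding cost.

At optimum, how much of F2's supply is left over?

0

Minimum-cost shipments:
  F1→D2: 20 × 5 = 100
  F2→D1: 15 × 3 = 45
  F2→D2: 45 × 4 = 180
  F3→D2: 70 × 1 = 70
Total cost = 395.
F2 ships 60 of its 60, leaving 0.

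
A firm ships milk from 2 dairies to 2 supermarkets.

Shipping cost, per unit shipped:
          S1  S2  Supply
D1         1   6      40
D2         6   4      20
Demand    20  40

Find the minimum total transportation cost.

220

An optimal shipping plan:
  D1→S1: 20 × 1 = 20
  D1→S2: 20 × 6 = 120
  D2→S2: 20 × 4 = 80
Total = 20 + 120 + 80 = 220.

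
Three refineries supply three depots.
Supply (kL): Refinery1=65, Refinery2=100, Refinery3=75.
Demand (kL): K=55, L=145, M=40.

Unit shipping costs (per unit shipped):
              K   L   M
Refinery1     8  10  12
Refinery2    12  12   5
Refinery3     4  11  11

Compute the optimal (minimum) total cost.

Optimal allocation:
  Refinery1–L: 65 × 10 = 650
  Refinery2–L: 60 × 12 = 720
  Refinery2–M: 40 × 5 = 200
  Refinery3–K: 55 × 4 = 220
  Refinery3–L: 20 × 11 = 220
Total = 650 + 720 + 200 + 220 + 220 = 2010.

2010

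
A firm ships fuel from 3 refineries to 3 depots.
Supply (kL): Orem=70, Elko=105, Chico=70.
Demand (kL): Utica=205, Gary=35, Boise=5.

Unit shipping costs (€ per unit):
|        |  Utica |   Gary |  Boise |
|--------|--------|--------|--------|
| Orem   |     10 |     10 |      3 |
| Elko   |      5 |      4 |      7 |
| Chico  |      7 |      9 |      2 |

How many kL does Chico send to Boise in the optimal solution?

The minimum-cost plan:
  Orem->Utica: 65 × €10 = €650
  Orem->Boise: 5 × €3 = €15
  Elko->Utica: 70 × €5 = €350
  Elko->Gary: 35 × €4 = €140
  Chico->Utica: 70 × €7 = €490
Total cost = €1645.
The route Chico→Boise is not used.

0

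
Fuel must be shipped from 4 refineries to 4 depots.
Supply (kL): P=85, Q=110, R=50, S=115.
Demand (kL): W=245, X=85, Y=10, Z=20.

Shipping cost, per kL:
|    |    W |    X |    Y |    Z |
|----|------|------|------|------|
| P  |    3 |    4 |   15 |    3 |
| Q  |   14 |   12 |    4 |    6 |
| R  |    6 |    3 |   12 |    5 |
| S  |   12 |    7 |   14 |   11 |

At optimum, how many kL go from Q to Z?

20

Solving gives:
  P–W: 85 × 3 = 255
  Q–W: 80 × 14 = 1120
  Q–Y: 10 × 4 = 40
  Q–Z: 20 × 6 = 120
  R–W: 50 × 6 = 300
  S–W: 30 × 12 = 360
  S–X: 85 × 7 = 595
Total cost = 2790.
So Q→Z carries 20 kL.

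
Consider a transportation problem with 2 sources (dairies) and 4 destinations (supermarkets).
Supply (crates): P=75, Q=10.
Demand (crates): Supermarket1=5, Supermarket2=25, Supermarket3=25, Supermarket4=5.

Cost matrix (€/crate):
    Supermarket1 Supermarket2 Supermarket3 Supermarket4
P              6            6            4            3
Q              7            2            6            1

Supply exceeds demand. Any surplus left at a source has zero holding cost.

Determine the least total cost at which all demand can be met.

An optimal shipping plan:
  P→Supermarket1: 5 × €6 = €30
  P→Supermarket2: 15 × €6 = €90
  P→Supermarket3: 25 × €4 = €100
  P→Supermarket4: 5 × €3 = €15
  Q→Supermarket2: 10 × €2 = €20
Total = 30 + 90 + 100 + 15 + 20 = €255.
(Supply check: P ships 50; Q ships 10.)

255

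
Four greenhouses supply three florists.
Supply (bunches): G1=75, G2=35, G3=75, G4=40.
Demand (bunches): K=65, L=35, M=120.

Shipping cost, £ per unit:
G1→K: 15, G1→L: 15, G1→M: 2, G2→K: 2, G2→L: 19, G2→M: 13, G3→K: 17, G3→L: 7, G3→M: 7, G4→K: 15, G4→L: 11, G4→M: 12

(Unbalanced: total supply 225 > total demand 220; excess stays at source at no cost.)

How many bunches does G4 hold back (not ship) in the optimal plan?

Minimum-cost shipments:
  G1->M: 75 × £2 = £150
  G2->K: 35 × £2 = £70
  G3->L: 30 × £7 = £210
  G3->M: 45 × £7 = £315
  G4->K: 30 × £15 = £450
  G4->L: 5 × £11 = £55
Total cost = £1250.
G4 ships 35 of its 40, leaving 5.

5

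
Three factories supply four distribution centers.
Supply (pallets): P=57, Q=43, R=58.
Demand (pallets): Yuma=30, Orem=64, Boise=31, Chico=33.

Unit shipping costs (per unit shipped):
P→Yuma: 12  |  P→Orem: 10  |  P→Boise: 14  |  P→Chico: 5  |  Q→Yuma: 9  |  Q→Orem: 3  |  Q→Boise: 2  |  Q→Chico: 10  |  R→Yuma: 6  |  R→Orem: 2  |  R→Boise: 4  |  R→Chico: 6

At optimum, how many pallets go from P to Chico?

The minimum-cost plan:
  P to Yuma: 24 × 12 = 288
  P to Chico: 33 × 5 = 165
  Q to Orem: 12 × 3 = 36
  Q to Boise: 31 × 2 = 62
  R to Yuma: 6 × 6 = 36
  R to Orem: 52 × 2 = 104
Total cost = 691.
So P→Chico carries 33 pallets.

33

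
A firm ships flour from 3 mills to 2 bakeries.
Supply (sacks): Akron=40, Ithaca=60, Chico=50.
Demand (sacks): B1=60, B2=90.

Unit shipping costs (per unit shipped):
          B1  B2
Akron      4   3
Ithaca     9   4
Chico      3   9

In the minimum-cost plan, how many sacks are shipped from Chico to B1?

50

The minimum-cost plan:
  Akron->B1: 10 sacks
  Akron->B2: 30 sacks
  Ithaca->B2: 60 sacks
  Chico->B1: 50 sacks
Total cost = 520.
So Chico→B1 carries 50 sacks.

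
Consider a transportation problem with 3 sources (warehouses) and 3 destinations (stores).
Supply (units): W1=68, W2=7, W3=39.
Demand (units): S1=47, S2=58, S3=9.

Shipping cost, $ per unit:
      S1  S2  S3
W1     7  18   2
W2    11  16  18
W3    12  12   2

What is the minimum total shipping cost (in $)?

1143

Optimal allocation:
  W1 to S1: 47 × $7 = $329
  W1 to S2: 12 × $18 = $216
  W1 to S3: 9 × $2 = $18
  W2 to S2: 7 × $16 = $112
  W3 to S2: 39 × $12 = $468
Total = 329 + 216 + 18 + 112 + 468 = $1143.
(Supply check: W1 ships 68; W2 ships 7; W3 ships 39.)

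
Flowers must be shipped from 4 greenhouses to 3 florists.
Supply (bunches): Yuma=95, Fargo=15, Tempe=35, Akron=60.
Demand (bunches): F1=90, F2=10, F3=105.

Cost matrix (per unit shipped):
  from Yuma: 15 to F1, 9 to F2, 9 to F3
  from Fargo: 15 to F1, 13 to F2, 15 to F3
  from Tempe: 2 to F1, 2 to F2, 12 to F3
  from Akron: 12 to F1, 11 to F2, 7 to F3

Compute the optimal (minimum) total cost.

1770

One minimum-cost allocation:
  Yuma–F2: 10 × 9 = 90
  Yuma–F3: 85 × 9 = 765
  Fargo–F1: 15 × 15 = 225
  Tempe–F1: 35 × 2 = 70
  Akron–F1: 40 × 12 = 480
  Akron–F3: 20 × 7 = 140
Total = 90 + 765 + 225 + 70 + 480 + 140 = 1770.
(Supply check: Yuma ships 95; Fargo ships 15; Tempe ships 35; Akron ships 60.)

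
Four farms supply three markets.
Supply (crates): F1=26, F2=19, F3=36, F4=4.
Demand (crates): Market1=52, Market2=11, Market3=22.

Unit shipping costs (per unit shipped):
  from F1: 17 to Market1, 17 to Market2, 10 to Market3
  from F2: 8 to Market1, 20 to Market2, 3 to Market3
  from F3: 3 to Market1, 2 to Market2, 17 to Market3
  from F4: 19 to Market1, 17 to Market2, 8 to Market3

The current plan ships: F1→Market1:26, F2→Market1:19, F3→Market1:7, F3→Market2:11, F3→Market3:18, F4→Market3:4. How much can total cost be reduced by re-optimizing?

378

Current plan cost = 26·17 + 19·8 + 7·3 + 11·2 + 18·17 + 4·8 = 975.
Optimal plan:
  F1–Market1: 8 × 17 = 136
  F1–Market3: 18 × 10 = 180
  F2–Market1: 19 × 8 = 152
  F3–Market1: 25 × 3 = 75
  F3–Market2: 11 × 2 = 22
  F4–Market3: 4 × 8 = 32
Optimal cost = 597.
Saving = 975 − 597 = 378.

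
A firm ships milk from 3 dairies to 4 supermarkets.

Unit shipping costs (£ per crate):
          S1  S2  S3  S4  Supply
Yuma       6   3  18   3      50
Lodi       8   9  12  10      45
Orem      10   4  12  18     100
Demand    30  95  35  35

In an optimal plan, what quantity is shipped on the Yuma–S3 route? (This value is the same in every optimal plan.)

The minimum-cost plan:
  Yuma–S1: 15 × £6 = £90
  Yuma–S4: 35 × £3 = £105
  Lodi–S1: 15 × £8 = £120
  Lodi–S3: 30 × £12 = £360
  Orem–S2: 95 × £4 = £380
  Orem–S3: 5 × £12 = £60
Total cost = £1115.
The route Yuma→S3 is not used.

0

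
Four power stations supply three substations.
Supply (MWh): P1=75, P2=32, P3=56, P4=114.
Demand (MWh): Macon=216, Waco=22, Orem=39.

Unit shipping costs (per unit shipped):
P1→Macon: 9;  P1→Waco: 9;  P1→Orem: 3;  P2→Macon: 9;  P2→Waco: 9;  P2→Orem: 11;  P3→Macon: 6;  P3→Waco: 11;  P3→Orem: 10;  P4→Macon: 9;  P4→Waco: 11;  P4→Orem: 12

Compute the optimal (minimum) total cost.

2091

Optimal allocation:
  P1 to Macon: 14 × 9 = 126
  P1 to Waco: 22 × 9 = 198
  P1 to Orem: 39 × 3 = 117
  P2 to Macon: 32 × 9 = 288
  P3 to Macon: 56 × 6 = 336
  P4 to Macon: 114 × 9 = 1026
Total = 126 + 198 + 117 + 288 + 336 + 1026 = 2091.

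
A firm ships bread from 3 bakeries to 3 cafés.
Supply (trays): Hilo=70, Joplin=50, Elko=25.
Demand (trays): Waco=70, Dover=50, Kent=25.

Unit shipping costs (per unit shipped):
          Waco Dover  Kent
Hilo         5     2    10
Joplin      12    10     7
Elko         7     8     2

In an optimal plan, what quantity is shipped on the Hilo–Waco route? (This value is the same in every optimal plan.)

20

The minimum-cost plan:
  Hilo to Waco: 20 × 5 = 100
  Hilo to Dover: 50 × 2 = 100
  Joplin to Waco: 50 × 12 = 600
  Elko to Kent: 25 × 2 = 50
Total cost = 850.
So Hilo→Waco carries 20 trays.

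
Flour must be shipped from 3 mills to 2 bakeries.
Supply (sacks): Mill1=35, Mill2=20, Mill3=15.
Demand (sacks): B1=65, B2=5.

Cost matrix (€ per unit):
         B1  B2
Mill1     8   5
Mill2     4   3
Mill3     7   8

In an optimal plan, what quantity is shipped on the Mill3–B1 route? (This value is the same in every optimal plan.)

The minimum-cost plan:
  Mill1–B1: 30 × €8 = €240
  Mill1–B2: 5 × €5 = €25
  Mill2–B1: 20 × €4 = €80
  Mill3–B1: 15 × €7 = €105
Total cost = €450.
So Mill3→B1 carries 15 sacks.

15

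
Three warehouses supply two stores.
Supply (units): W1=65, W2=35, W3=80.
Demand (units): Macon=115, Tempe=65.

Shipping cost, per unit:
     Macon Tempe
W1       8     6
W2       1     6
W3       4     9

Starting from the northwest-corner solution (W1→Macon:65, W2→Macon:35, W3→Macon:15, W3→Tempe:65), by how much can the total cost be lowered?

455

Current plan cost = 65·8 + 35·1 + 15·4 + 65·9 = 1200.
Optimal plan:
  W1–Tempe: 65 × 6 = 390
  W2–Macon: 35 × 1 = 35
  W3–Macon: 80 × 4 = 320
Optimal cost = 745.
Saving = 1200 − 745 = 455.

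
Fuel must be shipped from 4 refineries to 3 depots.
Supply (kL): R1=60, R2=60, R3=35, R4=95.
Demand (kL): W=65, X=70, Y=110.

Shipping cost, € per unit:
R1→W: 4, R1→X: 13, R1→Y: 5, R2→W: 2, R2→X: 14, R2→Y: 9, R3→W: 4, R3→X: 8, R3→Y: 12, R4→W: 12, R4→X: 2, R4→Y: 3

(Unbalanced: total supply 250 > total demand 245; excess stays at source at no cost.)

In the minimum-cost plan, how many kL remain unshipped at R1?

An optimal plan:
  R1→Y: 60 × €5 = €300
  R2→W: 60 × €2 = €120
  R3→W: 5 × €4 = €20
  R3→X: 25 × €8 = €200
  R4→X: 45 × €2 = €90
  R4→Y: 50 × €3 = €150
Total cost = €880.
R1 ships 60 of its 60, leaving 0.

0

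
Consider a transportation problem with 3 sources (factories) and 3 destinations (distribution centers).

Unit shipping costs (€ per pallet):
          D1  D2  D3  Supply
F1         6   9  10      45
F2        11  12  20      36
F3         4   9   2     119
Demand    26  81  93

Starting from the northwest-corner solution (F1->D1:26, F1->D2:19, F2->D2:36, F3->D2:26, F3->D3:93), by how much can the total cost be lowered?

Current plan cost = 26·6 + 19·9 + 36·12 + 26·9 + 93·2 = €1179.
Optimal plan:
  F1–D2: 45 pallets
  F2–D2: 36 pallets
  F3–D1: 26 pallets
  F3–D3: 93 pallets
Optimal cost = €1127.
Saving = 1179 − 1127 = €52.

52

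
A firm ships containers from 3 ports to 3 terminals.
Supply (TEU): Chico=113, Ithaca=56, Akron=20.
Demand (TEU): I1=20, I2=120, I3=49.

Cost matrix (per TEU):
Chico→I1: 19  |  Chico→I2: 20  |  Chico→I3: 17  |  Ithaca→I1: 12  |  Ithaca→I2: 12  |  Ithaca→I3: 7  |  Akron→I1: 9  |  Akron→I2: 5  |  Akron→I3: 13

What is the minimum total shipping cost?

An optimal shipping plan:
  Chico to I1: 20 TEU
  Chico to I2: 93 TEU
  Ithaca to I2: 7 TEU
  Ithaca to I3: 49 TEU
  Akron to I2: 20 TEU
Total cost = 2767.
(Supply check: Chico ships 113; Ithaca ships 56; Akron ships 20.)

2767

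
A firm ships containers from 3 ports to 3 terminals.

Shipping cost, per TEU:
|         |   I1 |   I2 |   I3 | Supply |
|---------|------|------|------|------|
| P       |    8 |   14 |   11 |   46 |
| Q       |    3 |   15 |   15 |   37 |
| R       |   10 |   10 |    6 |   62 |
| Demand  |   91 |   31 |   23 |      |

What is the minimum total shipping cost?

A cheapest plan:
  P–I1: 46 × 8 = 368
  Q–I1: 37 × 3 = 111
  R–I1: 8 × 10 = 80
  R–I2: 31 × 10 = 310
  R–I3: 23 × 6 = 138
Total = 368 + 111 + 80 + 310 + 138 = 1007.

1007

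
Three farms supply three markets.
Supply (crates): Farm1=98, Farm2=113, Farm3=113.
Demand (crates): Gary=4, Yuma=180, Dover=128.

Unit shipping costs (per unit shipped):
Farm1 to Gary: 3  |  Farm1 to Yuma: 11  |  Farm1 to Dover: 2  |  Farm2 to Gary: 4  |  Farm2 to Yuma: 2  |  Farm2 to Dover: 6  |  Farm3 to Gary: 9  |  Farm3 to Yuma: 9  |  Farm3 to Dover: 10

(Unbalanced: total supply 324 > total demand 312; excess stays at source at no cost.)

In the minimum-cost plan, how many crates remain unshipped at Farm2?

0

Minimum-cost shipments:
  Farm1->Dover: 98 × 2 = 196
  Farm2->Yuma: 113 × 2 = 226
  Farm3->Gary: 4 × 9 = 36
  Farm3->Yuma: 67 × 9 = 603
  Farm3->Dover: 30 × 10 = 300
Total cost = 1361.
Farm2 ships 113 of its 113, leaving 0.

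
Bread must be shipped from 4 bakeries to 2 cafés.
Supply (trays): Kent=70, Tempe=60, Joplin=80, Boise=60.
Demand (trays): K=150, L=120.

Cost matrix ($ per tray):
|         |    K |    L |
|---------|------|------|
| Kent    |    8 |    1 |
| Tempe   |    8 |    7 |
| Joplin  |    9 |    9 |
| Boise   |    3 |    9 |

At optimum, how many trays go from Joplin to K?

Solving gives:
  Kent to L: 70 × $1 = $70
  Tempe to K: 10 × $8 = $80
  Tempe to L: 50 × $7 = $350
  Joplin to K: 80 × $9 = $720
  Boise to K: 60 × $3 = $180
Total cost = $1400.
So Joplin→K carries 80 trays.

80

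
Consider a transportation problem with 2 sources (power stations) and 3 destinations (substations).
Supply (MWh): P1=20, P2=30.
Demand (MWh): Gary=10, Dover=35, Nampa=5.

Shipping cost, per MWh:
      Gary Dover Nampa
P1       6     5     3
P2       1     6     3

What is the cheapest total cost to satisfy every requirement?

Optimal allocation:
  P1→Dover: 20 MWh
  P2→Gary: 10 MWh
  P2→Dover: 15 MWh
  P2→Nampa: 5 MWh
Total cost = 215.
(Supply check: P1 ships 20; P2 ships 30.)

215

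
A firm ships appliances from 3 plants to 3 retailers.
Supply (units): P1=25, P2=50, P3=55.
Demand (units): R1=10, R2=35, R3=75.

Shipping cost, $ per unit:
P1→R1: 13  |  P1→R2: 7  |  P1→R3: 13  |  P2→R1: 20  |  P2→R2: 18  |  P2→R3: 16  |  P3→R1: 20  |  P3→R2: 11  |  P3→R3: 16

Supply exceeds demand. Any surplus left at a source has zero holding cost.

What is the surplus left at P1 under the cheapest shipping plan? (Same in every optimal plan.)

0

Minimum-cost shipments:
  P1→R1: 10 × $13 = $130
  P1→R2: 15 × $7 = $105
  P2→R3: 50 × $16 = $800
  P3→R2: 20 × $11 = $220
  P3→R3: 25 × $16 = $400
Total cost = $1655.
P1 ships 25 of its 25, leaving 0.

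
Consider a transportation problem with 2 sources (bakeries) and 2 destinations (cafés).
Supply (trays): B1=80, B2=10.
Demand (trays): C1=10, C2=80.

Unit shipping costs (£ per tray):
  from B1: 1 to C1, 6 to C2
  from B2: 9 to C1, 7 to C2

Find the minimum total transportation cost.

An optimal shipping plan:
  B1 to C1: 10 × £1 = £10
  B1 to C2: 70 × £6 = £420
  B2 to C2: 10 × £7 = £70
Total = 10 + 420 + 70 = £500.

500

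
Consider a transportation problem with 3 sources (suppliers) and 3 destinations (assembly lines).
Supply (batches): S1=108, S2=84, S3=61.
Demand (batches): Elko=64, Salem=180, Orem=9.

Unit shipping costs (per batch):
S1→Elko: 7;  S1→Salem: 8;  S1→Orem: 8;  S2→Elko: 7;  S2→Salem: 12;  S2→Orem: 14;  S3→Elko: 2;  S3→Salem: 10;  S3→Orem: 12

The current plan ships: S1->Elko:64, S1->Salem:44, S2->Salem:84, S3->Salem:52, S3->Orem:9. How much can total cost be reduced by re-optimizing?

Current plan cost = 64·7 + 44·8 + 84·12 + 52·10 + 9·12 = 2436.
Optimal plan:
  S1–Salem: 99 × 8 = 792
  S1–Orem: 9 × 8 = 72
  S2–Elko: 3 × 7 = 21
  S2–Salem: 81 × 12 = 972
  S3–Elko: 61 × 2 = 122
Optimal cost = 1979.
Saving = 2436 − 1979 = 457.

457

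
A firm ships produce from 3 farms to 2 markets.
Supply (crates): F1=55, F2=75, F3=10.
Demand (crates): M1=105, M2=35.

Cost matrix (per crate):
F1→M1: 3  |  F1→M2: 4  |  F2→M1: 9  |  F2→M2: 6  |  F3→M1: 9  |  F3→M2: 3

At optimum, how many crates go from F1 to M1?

The minimum-cost plan:
  F1->M1: 55 crates
  F2->M1: 50 crates
  F2->M2: 25 crates
  F3->M2: 10 crates
Total cost = 795.
So F1→M1 carries 55 crates.

55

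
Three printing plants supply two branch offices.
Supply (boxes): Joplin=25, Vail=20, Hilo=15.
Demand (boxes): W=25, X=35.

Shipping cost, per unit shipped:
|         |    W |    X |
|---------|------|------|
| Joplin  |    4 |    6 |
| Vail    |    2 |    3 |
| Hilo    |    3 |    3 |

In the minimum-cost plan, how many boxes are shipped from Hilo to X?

15

Solving gives:
  Joplin to W: 25 × 4 = 100
  Vail to X: 20 × 3 = 60
  Hilo to X: 15 × 3 = 45
Total cost = 205.
So Hilo→X carries 15 boxes.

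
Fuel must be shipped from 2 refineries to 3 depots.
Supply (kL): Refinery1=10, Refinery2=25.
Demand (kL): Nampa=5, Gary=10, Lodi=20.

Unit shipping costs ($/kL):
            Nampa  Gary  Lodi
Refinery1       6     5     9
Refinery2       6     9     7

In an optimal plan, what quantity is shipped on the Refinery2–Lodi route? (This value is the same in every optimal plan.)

Optimal shipments:
  Refinery1->Gary: 10 kL
  Refinery2->Nampa: 5 kL
  Refinery2->Lodi: 20 kL
Total cost = $220.
So Refinery2→Lodi carries 20 kL.

20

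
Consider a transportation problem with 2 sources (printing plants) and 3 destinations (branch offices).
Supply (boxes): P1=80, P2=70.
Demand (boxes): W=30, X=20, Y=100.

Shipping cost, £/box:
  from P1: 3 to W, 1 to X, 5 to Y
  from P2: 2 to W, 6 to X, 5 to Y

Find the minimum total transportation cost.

580

A cheapest plan:
  P1 to X: 20 × £1 = £20
  P1 to Y: 60 × £5 = £300
  P2 to W: 30 × £2 = £60
  P2 to Y: 40 × £5 = £200
Total = 20 + 300 + 60 + 200 = £580.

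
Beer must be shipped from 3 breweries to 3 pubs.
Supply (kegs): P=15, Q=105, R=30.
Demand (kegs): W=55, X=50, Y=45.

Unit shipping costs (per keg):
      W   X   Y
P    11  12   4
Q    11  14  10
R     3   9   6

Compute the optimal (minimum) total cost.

1425

Optimal allocation:
  P to Y: 15 × 4 = 60
  Q to W: 25 × 11 = 275
  Q to X: 50 × 14 = 700
  Q to Y: 30 × 10 = 300
  R to W: 30 × 3 = 90
Total = 60 + 275 + 700 + 300 + 90 = 1425.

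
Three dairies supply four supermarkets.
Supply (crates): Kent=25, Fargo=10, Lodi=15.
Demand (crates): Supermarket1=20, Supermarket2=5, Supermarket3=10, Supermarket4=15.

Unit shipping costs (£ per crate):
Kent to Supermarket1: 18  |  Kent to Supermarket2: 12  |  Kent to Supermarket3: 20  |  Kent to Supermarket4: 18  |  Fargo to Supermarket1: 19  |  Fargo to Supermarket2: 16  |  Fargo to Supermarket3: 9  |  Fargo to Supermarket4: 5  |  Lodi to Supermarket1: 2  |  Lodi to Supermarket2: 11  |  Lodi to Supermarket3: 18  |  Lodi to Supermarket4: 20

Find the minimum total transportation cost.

520

Optimal allocation:
  Kent->Supermarket1: 5 × £18 = £90
  Kent->Supermarket2: 5 × £12 = £60
  Kent->Supermarket3: 10 × £20 = £200
  Kent->Supermarket4: 5 × £18 = £90
  Fargo->Supermarket4: 10 × £5 = £50
  Lodi->Supermarket1: 15 × £2 = £30
Total = 90 + 60 + 200 + 90 + 50 + 30 = £520.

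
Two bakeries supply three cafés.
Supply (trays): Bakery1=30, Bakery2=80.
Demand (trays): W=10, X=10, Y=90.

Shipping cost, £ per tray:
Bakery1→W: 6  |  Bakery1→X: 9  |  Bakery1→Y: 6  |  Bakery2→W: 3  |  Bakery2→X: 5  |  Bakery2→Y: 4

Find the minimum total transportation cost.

Optimal allocation:
  Bakery1 to Y: 30 × £6 = £180
  Bakery2 to W: 10 × £3 = £30
  Bakery2 to X: 10 × £5 = £50
  Bakery2 to Y: 60 × £4 = £240
Total = 180 + 30 + 50 + 240 = £500.

500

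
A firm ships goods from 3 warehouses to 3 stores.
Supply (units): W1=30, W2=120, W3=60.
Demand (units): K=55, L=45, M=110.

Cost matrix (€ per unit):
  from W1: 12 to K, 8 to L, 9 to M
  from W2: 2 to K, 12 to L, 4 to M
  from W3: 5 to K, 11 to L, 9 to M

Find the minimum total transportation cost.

1090

Optimal allocation:
  W1->L: 30 × €8 = €240
  W2->K: 10 × €2 = €20
  W2->M: 110 × €4 = €440
  W3->K: 45 × €5 = €225
  W3->L: 15 × €11 = €165
Total = 240 + 20 + 440 + 225 + 165 = €1090.
(Supply check: W1 ships 30; W2 ships 120; W3 ships 60.)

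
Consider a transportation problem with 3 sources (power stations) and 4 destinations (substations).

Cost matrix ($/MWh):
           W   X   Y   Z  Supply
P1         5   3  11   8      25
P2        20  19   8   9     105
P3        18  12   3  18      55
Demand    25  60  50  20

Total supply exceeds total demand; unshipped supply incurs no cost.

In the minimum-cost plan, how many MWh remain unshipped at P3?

Minimum-cost shipments:
  P1→W: 20 × $5 = $100
  P1→X: 5 × $3 = $15
  P2→W: 5 × $20 = $100
  P2→Y: 50 × $8 = $400
  P2→Z: 20 × $9 = $180
  P3→X: 55 × $12 = $660
Total cost = $1455.
P3 ships 55 of its 55, leaving 0.

0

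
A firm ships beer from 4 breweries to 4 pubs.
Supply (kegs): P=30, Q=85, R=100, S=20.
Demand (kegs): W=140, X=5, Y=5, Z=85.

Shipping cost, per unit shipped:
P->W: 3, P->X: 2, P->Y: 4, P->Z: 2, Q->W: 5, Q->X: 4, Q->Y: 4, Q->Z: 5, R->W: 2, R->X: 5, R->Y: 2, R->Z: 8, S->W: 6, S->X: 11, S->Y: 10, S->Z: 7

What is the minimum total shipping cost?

795

A cheapest plan:
  P→Z: 30 × 2 = 60
  Q→W: 20 × 5 = 100
  Q→X: 5 × 4 = 20
  Q→Y: 5 × 4 = 20
  Q→Z: 55 × 5 = 275
  R→W: 100 × 2 = 200
  S→W: 20 × 6 = 120
Total = 60 + 100 + 20 + 20 + 275 + 200 + 120 = 795.
(Supply check: P ships 30; Q ships 85; R ships 100; S ships 20.)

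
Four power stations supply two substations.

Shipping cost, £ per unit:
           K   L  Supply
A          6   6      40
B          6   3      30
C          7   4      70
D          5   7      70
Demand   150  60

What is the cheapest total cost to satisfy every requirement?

A cheapest plan:
  A to K: 40 × £6 = £240
  B to K: 30 × £6 = £180
  C to K: 10 × £7 = £70
  C to L: 60 × £4 = £240
  D to K: 70 × £5 = £350
Total = 240 + 180 + 70 + 240 + 350 = £1080.

1080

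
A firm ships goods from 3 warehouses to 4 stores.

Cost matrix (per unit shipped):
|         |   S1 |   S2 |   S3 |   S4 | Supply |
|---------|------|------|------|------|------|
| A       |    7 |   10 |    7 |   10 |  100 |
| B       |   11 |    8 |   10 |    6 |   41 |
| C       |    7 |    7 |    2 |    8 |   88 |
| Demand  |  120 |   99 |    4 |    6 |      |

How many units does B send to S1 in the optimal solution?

The minimum-cost plan:
  A→S1: 100 units
  B→S2: 35 units
  B→S4: 6 units
  C→S1: 20 units
  C→S2: 64 units
  C→S3: 4 units
Total cost = 1612.
The route B→S1 is not used.

0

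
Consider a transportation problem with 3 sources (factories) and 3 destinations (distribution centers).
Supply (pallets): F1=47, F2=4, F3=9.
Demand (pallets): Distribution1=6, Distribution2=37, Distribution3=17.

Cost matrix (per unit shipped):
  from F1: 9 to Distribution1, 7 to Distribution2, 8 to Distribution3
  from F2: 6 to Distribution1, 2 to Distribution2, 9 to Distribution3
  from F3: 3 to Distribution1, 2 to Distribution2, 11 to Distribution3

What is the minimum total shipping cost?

378

One minimum-cost allocation:
  F1->Distribution2: 30 × 7 = 210
  F1->Distribution3: 17 × 8 = 136
  F2->Distribution2: 4 × 2 = 8
  F3->Distribution1: 6 × 3 = 18
  F3->Distribution2: 3 × 2 = 6
Total = 210 + 136 + 8 + 18 + 6 = 378.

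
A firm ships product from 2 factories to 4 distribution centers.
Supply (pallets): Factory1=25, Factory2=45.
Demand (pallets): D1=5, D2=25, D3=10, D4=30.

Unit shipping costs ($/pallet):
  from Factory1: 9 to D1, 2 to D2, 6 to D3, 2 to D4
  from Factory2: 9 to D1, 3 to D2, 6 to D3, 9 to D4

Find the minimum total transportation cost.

275

Optimal allocation:
  Factory1 to D4: 25 pallets
  Factory2 to D1: 5 pallets
  Factory2 to D2: 25 pallets
  Factory2 to D3: 10 pallets
  Factory2 to D4: 5 pallets
Total cost = $275.
(Supply check: Factory1 ships 25; Factory2 ships 45.)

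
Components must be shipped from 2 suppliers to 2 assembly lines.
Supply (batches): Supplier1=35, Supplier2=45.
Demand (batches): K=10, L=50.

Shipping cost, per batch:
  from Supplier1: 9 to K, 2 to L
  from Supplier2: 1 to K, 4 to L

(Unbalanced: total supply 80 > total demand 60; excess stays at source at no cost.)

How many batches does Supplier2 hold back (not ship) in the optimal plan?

Minimum-cost shipments:
  Supplier1 to L: 35 batches
  Supplier2 to K: 10 batches
  Supplier2 to L: 15 batches
Total cost = 140.
Supplier2 ships 25 of its 45, leaving 20.

20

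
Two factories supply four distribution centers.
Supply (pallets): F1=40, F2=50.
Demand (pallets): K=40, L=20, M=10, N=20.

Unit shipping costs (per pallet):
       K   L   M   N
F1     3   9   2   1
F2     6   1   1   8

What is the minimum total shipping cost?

230

An optimal shipping plan:
  F1→K: 20 × 3 = 60
  F1→N: 20 × 1 = 20
  F2→K: 20 × 6 = 120
  F2→L: 20 × 1 = 20
  F2→M: 10 × 1 = 10
Total = 60 + 20 + 120 + 20 + 10 = 230.
(Supply check: F1 ships 40; F2 ships 50.)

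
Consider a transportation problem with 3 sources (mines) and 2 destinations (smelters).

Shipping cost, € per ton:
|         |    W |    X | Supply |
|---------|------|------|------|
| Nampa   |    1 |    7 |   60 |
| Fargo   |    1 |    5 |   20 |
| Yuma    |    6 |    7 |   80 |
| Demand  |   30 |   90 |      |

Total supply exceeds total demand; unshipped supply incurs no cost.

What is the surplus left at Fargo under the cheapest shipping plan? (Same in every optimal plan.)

Minimum-cost shipments:
  Nampa→W: 30 tons
  Nampa→X: 30 tons
  Fargo→X: 20 tons
  Yuma→X: 40 tons
Total cost = €620.
Fargo ships 20 of its 20, leaving 0.

0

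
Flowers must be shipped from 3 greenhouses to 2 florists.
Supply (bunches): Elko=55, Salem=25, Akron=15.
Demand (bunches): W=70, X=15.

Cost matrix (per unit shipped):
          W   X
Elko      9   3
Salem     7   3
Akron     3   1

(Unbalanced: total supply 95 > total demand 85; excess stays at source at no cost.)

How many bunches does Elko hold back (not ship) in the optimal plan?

An optimal plan:
  Elko->W: 30 × 9 = 270
  Elko->X: 15 × 3 = 45
  Salem->W: 25 × 7 = 175
  Akron->W: 15 × 3 = 45
Total cost = 535.
Elko ships 45 of its 55, leaving 10.

10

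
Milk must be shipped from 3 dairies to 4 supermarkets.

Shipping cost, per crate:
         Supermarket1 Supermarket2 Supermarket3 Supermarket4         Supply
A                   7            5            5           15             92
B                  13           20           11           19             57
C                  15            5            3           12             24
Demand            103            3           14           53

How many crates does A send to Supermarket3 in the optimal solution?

0

Solving gives:
  A→Supermarket1: 89 × 7 = 623
  A→Supermarket2: 3 × 5 = 15
  B→Supermarket1: 14 × 13 = 182
  B→Supermarket4: 43 × 19 = 817
  C→Supermarket3: 14 × 3 = 42
  C→Supermarket4: 10 × 12 = 120
Total cost = 1799.
The route A→Supermarket3 is not used.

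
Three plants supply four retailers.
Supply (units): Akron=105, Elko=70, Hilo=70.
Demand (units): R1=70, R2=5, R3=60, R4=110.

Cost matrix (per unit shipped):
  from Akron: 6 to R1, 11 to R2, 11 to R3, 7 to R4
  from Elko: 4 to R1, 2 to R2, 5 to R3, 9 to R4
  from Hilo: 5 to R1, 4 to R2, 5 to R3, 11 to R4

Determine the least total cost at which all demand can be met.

1380

One minimum-cost allocation:
  Akron to R4: 105 × 7 = 735
  Elko to R1: 60 × 4 = 240
  Elko to R2: 5 × 2 = 10
  Elko to R4: 5 × 9 = 45
  Hilo to R1: 10 × 5 = 50
  Hilo to R3: 60 × 5 = 300
Total = 735 + 240 + 10 + 45 + 50 + 300 = 1380.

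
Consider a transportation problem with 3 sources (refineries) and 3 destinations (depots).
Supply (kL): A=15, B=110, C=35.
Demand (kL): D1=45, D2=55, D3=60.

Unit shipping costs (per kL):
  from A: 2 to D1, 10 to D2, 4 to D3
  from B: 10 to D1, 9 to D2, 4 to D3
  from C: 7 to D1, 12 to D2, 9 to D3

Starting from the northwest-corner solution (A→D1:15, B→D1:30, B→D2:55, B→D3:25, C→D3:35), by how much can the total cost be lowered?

250

Current plan cost = 15·2 + 30·10 + 55·9 + 25·4 + 35·9 = 1240.
Optimal plan:
  A to D1: 15 × 2 = 30
  B to D2: 50 × 9 = 450
  B to D3: 60 × 4 = 240
  C to D1: 30 × 7 = 210
  C to D2: 5 × 12 = 60
Optimal cost = 990.
Saving = 1240 − 990 = 250.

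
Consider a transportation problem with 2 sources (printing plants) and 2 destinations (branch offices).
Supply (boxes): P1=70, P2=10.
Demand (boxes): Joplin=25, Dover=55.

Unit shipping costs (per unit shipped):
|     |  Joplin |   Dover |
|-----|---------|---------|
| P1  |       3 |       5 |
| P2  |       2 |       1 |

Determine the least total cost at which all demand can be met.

An optimal shipping plan:
  P1–Joplin: 25 × 3 = 75
  P1–Dover: 45 × 5 = 225
  P2–Dover: 10 × 1 = 10
Total = 75 + 225 + 10 = 310.
(Supply check: P1 ships 70; P2 ships 10.)

310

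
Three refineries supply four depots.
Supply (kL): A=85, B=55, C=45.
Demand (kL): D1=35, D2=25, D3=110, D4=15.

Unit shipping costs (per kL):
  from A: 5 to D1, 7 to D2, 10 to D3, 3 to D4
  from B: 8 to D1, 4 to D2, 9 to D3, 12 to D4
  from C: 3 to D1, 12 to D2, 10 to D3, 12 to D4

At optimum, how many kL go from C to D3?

10

Solving gives:
  A→D3: 70 kL
  A→D4: 15 kL
  B→D2: 25 kL
  B→D3: 30 kL
  C→D1: 35 kL
  C→D3: 10 kL
Total cost = 1320.
So C→D3 carries 10 kL.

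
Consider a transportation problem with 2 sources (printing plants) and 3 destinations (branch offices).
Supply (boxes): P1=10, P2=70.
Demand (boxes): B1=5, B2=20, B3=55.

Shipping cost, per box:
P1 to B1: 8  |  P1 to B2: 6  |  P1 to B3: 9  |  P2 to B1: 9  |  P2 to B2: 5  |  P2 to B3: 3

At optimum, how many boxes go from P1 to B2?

Optimal shipments:
  P1->B1: 5 × 8 = 40
  P1->B2: 5 × 6 = 30
  P2->B2: 15 × 5 = 75
  P2->B3: 55 × 3 = 165
Total cost = 310.
So P1→B2 carries 5 boxes.

5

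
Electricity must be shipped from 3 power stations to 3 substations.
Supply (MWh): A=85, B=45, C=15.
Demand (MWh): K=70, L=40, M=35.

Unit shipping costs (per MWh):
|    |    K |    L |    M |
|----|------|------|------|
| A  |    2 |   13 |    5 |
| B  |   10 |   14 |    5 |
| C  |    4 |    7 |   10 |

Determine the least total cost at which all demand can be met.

An optimal shipping plan:
  A–K: 70 MWh
  A–L: 15 MWh
  B–L: 10 MWh
  B–M: 35 MWh
  C–L: 15 MWh
Total cost = 755.
(Supply check: A ships 85; B ships 45; C ships 15.)

755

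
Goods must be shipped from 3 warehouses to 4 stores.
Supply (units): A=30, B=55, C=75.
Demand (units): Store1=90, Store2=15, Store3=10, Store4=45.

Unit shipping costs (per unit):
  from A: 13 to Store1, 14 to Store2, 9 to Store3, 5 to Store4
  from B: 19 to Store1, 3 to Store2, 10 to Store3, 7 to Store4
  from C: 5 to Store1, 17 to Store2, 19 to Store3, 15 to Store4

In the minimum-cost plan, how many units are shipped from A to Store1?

15

The minimum-cost plan:
  A→Store1: 15 × 13 = 195
  A→Store4: 15 × 5 = 75
  B→Store2: 15 × 3 = 45
  B→Store3: 10 × 10 = 100
  B→Store4: 30 × 7 = 210
  C→Store1: 75 × 5 = 375
Total cost = 1000.
So A→Store1 carries 15 units.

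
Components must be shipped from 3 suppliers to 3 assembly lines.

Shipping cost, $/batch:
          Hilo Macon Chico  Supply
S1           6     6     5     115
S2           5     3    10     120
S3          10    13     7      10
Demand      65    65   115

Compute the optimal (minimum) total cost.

A cheapest plan:
  S1 to Hilo: 10 batches
  S1 to Chico: 105 batches
  S2 to Hilo: 55 batches
  S2 to Macon: 65 batches
  S3 to Chico: 10 batches
Total cost = $1125.
(Supply check: S1 ships 115; S2 ships 120; S3 ships 10.)

1125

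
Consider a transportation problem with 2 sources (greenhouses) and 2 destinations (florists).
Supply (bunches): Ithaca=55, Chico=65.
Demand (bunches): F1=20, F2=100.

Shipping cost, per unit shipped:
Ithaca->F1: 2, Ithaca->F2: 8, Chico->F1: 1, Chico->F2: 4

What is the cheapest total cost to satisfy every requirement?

One minimum-cost allocation:
  Ithaca→F1: 20 bunches
  Ithaca→F2: 35 bunches
  Chico→F2: 65 bunches
Total cost = 580.

580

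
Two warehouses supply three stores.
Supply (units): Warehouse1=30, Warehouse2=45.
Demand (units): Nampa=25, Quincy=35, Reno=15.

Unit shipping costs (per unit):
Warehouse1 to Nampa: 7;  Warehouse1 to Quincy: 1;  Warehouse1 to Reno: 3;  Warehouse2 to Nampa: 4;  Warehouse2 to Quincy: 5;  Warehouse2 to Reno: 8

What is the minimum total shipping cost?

A cheapest plan:
  Warehouse1 to Quincy: 15 × 1 = 15
  Warehouse1 to Reno: 15 × 3 = 45
  Warehouse2 to Nampa: 25 × 4 = 100
  Warehouse2 to Quincy: 20 × 5 = 100
Total = 15 + 45 + 100 + 100 = 260.

260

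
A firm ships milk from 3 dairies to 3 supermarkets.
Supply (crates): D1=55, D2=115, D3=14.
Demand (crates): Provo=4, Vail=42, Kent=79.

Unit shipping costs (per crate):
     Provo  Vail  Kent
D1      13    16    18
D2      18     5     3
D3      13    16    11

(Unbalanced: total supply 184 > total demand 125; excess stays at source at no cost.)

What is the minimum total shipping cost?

547

Optimal allocation:
  D2–Vail: 42 crates
  D2–Kent: 73 crates
  D3–Provo: 4 crates
  D3–Kent: 6 crates
Total cost = 547.
(Supply check: D1 ships 0; D2 ships 115; D3 ships 10.)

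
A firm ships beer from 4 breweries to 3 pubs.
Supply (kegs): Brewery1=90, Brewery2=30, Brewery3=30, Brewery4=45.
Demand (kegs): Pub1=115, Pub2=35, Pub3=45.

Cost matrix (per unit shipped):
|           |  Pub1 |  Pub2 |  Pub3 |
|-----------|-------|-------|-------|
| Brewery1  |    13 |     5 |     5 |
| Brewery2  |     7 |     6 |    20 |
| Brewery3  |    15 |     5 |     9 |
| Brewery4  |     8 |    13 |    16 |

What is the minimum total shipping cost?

1490

A cheapest plan:
  Brewery1 to Pub1: 40 × 13 = 520
  Brewery1 to Pub2: 5 × 5 = 25
  Brewery1 to Pub3: 45 × 5 = 225
  Brewery2 to Pub1: 30 × 7 = 210
  Brewery3 to Pub2: 30 × 5 = 150
  Brewery4 to Pub1: 45 × 8 = 360
Total = 520 + 25 + 225 + 210 + 150 + 360 = 1490.
(Supply check: Brewery1 ships 90; Brewery2 ships 30; Brewery3 ships 30; Brewery4 ships 45.)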